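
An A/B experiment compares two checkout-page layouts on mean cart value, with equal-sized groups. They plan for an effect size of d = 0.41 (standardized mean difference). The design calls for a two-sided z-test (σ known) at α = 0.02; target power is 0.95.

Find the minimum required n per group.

n = 188 per group

Set Φ(δ − 2.326) = 0.95; then δ − 2.326 = Φ⁻¹(0.95) = 1.645, giving δ = 3.971.
(The Φ(−δ − z_{α/2}) term is vanishingly small for δ > 0 and is dropped in the standard sample-size formula.)
δ = d·√(n/2) ⇒ n = 2(δ/d)² = 2 × (3.971 / 0.41)² = 187.63.
Round up to the next whole unit.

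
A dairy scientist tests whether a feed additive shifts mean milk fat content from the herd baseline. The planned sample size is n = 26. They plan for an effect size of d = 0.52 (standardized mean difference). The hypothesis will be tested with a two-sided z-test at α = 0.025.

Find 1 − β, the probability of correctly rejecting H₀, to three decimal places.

Noncentrality parameter: δ = d·√n = 0.52 × √26 = 2.6515
Critical value for a two-sided test at α = 0.025: z_{α/2} = 2.241.
Power = Φ(δ − 2.241) + Φ(−δ − 2.241) = Φ(0.410) + Φ(-4.893) = 0.6591 + 0.0000 = 0.6591.

Power ≈ 0.659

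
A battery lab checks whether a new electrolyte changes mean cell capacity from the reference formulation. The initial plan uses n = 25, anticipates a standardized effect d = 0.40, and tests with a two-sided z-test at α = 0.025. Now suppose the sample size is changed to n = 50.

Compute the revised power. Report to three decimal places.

Power ≈ 0.721

With n = 50: δ = d·√n = 0.40 × √50 = 2.8284. Critical value z_{0.0125} = 2.241.
Revised power = Φ(δ − 2.241) + Φ(−δ − 2.241) = Φ(0.587) + Φ(-5.070) = 0.7214 + 0.0000 = 0.7214.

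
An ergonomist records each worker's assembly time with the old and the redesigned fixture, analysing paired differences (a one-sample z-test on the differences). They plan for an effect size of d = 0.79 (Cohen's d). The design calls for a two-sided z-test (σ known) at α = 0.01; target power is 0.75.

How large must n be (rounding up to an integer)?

n = 17

For power 0.75 need Φ(δ − z_{0.005}) = 0.75, so δ = z_{0.005} + z_{0.25} = 2.576 + 0.674 = 3.250.
(The Φ(−δ − z_{α/2}) term is vanishingly small for δ > 0 and is dropped in the standard sample-size formula.)
δ = d·√n ⇒ n = (δ/d)² = (3.250 / 0.79)² = 16.93.
Rounding up, n = 17.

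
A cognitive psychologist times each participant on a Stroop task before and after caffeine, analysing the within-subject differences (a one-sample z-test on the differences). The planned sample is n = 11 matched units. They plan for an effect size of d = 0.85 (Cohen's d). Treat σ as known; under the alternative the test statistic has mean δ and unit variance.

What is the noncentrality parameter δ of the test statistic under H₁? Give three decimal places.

δ ≈ 2.819

The noncentrality parameter scales effect size by the design's sample-size factor: δ = d·√n = 0.85 × √11 = 2.8191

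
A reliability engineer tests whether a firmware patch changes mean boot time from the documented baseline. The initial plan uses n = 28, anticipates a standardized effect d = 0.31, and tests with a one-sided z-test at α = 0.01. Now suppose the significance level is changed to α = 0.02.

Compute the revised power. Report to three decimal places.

δ = d·√n = 0.31 × √28 = 1.6404 (unchanged). New critical value: z_{0.02} = 2.054.
Revised power = Φ(δ − 2.054) = Φ(-0.413) = 0.3397.

Power ≈ 0.340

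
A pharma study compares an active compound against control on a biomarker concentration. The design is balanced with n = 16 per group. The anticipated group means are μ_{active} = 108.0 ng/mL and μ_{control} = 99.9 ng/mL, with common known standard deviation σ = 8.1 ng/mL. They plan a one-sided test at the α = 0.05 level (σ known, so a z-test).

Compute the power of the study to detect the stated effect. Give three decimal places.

Standardized effect: d = |μ_{active} − μ_{control}| / σ = |108.0 − 99.9| / 8.1 = 1.0000
Noncentrality parameter: δ = d·√(n/2) = 1.0000 × √(16/2) = 2.8284
Critical value for a one-sided test at α = 0.05: z_α = 1.645.
Power = Φ(δ − 1.645) = Φ(1.184) = 0.8817.

Power ≈ 0.882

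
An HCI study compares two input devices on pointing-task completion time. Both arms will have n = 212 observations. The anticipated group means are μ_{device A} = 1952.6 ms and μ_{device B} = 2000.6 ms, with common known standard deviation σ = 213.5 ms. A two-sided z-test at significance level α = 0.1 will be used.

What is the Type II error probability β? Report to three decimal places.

β ≈ 0.251

Standardized effect: d = |μ_{device A} − μ_{device B}| / σ = |1952.6 − 2000.6| / 213.5 = 0.2248
Noncentrality parameter: δ = d·√(n/2) = 0.2248 × √(212/2) = 2.3147
Critical value for a two-sided test at α = 0.1: z_{α/2} = 1.645.
Power = Φ(δ − 1.645) + Φ(−δ − 1.645) = Φ(0.670) + Φ(-3.960) = 0.7485 + 0.0000 = 0.7486.
Type II error: β = 1 − power = 1 − 0.7486 = 0.2514.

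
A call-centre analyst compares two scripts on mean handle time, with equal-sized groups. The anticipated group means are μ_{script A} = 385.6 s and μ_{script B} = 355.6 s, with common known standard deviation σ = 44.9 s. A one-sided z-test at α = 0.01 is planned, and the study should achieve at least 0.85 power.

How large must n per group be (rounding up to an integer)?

Standardized effect: d = |μ_{script A} − μ_{script B}| / σ = |385.6 − 355.6| / 44.9 = 0.6682
For power 0.85 need Φ(δ − z_{0.01}) = 0.85, so δ = z_{0.01} + z_{0.15} = 2.326 + 1.036 = 3.363.
δ = d·√(n/2) ⇒ n = 2(δ/d)² = 2 × (3.363 / 0.6682)² = 50.66.
Rounding up, n = 51 per group.

n = 51 per group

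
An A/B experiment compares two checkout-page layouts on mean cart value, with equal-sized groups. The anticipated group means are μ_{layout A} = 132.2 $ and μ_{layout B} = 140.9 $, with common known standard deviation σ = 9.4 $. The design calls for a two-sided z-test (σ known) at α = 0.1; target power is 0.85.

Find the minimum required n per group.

n = 17 per group

Standardized effect: d = |μ_{layout A} − μ_{layout B}| / σ = |132.2 − 140.9| / 9.4 = 0.9255
For power 0.85 need Φ(δ − z_{0.05}) = 0.85, so δ = z_{0.05} + z_{0.15} = 1.645 + 1.036 = 2.681.
(The Φ(−δ − z_{α/2}) term is vanishingly small for δ > 0 and is dropped in the standard sample-size formula.)
δ = d·√(n/2) ⇒ n = 2(δ/d)² = 2 × (2.681 / 0.9255)² = 16.79.
Rounding up, n = 17 per group.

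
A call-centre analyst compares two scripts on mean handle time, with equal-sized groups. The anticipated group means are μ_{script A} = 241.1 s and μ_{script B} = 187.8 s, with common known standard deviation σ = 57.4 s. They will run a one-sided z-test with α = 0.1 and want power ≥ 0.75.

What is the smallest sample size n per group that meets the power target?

Standardized effect: d = |μ_{script A} − μ_{script B}| / σ = |241.1 − 187.8| / 57.4 = 0.9286
Set Φ(δ − 1.282) = 0.75; then δ − 1.282 = Φ⁻¹(0.75) = 0.674, giving δ = 1.956.
δ = d·√(n/2) ⇒ n = 2(δ/d)² = 2 × (1.956 / 0.9286)² = 8.87.
Round up to the next whole unit.

n = 9 per group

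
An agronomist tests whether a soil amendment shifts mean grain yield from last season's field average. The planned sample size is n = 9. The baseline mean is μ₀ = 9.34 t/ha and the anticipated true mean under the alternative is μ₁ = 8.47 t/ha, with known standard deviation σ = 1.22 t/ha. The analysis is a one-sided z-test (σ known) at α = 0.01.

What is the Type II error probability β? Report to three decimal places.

β ≈ 0.574

Standardized effect: d = |μ₁ − μ₀| / σ = |8.47 − 9.34| / 1.22 = 0.7131
Noncentrality parameter: δ = d·√n = 0.7131 × √9 = 2.1393
One-sided α = 0.01 → critical value z_{0.01} = 2.326.
Power = Φ(δ − 2.326) = Φ(-0.187) = 0.4258.
Type II error: β = 1 − power = 1 − 0.4258 = 0.5742.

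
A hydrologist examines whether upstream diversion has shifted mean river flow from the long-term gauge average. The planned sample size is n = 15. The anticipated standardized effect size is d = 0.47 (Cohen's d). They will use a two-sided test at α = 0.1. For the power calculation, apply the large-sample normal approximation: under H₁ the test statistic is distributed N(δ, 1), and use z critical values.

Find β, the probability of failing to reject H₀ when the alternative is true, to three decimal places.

Noncentrality parameter: δ = d·√n = 0.47 × √15 = 1.8203
Two-sided α = 0.1 → critical value z_{0.05} = 1.645.
Power = Φ(δ − 1.645) + Φ(−δ − 1.645) = Φ(0.175) + Φ(-3.465) = 0.5696 + 0.0003 = 0.5699.
Type II error: β = 1 − power = 1 − 0.5699 = 0.4301.

β ≈ 0.430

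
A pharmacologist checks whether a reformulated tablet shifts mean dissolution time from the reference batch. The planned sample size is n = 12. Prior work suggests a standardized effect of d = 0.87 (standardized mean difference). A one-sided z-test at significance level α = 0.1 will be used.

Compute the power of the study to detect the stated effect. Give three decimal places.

Power ≈ 0.958

Noncentrality parameter: λ = d·√n = 0.87 × √12 = 3.0138
Critical value for a one-sided test at α = 0.1: z_α = 1.282.
Power = P(Z > 1.282 − λ) = Φ(1.732) = 0.9584.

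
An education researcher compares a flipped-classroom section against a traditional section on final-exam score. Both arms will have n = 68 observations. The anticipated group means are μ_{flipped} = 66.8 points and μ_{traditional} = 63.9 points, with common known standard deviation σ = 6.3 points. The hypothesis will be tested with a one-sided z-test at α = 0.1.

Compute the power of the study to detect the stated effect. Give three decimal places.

Power ≈ 0.920

Standardized effect: d = |μ_{flipped} − μ_{traditional}| / σ = |66.8 − 63.9| / 6.3 = 0.4603
Noncentrality parameter: δ = d·√(n/2) = 0.4603 × √(68/2) = 2.6841
Critical value for a one-sided test at α = 0.1: z_α = 1.282.
Power = Φ(δ − 1.282) = Φ(1.403) = 0.9196.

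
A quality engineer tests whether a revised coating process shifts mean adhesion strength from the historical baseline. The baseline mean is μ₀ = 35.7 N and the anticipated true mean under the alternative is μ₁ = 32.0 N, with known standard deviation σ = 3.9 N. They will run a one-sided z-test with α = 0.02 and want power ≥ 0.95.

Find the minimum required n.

Standardized effect: d = |μ₁ − μ₀| / σ = |32.0 − 35.7| / 3.9 = 0.9487
Set Φ(δ − 2.054) = 0.95; then δ − 2.054 = Φ⁻¹(0.95) = 1.645, giving δ = 3.699.
δ = d·√n ⇒ n = (δ/d)² = (3.699 / 0.9487)² = 15.20.
Round up to the next whole unit.

n = 16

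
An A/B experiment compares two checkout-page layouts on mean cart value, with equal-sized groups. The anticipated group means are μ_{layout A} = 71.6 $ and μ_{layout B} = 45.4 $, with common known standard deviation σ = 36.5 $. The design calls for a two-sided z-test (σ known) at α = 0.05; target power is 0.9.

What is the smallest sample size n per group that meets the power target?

n = 41 per group

Standardized effect: d = |μ_{layout A} − μ_{layout B}| / σ = |71.6 − 45.4| / 36.5 = 0.7178
Set Φ(δ − 1.960) = 0.9; then δ − 1.960 = Φ⁻¹(0.9) = 1.282, giving δ = 3.242.
(Ignoring the negligible lower-tail rejection probability gives the usual closed-form inversion.)
δ = d·√(n/2) ⇒ n = 2(δ/d)² = 2 × (3.242 / 0.7178)² = 40.79.
Round up to the next whole unit.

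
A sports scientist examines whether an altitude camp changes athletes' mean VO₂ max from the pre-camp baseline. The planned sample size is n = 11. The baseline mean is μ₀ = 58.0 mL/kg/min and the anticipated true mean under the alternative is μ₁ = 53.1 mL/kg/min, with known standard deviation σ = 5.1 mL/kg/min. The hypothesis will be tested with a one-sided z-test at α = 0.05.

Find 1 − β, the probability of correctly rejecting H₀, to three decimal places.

Power ≈ 0.938

Standardized effect: d = |μ₁ − μ₀| / σ = |53.1 − 58.0| / 5.1 = 0.9608
Noncentrality parameter: δ = d·√n = 0.9608 × √11 = 3.1866
One-sided α = 0.05 → critical value z_{0.05} = 1.645.
Power = P(Z > 1.645 − δ) = Φ(1.542) = 0.9384.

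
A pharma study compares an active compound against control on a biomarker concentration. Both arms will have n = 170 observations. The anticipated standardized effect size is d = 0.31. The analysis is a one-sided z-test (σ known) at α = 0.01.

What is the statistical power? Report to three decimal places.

Noncentrality parameter: δ = d·√(n/2) = 0.31 × √(170/2) = 2.8581
Critical value for a one-sided test at α = 0.01: z_α = 2.326.
Power = Φ(δ − 2.326) = Φ(0.532) = 0.7025.

Power ≈ 0.703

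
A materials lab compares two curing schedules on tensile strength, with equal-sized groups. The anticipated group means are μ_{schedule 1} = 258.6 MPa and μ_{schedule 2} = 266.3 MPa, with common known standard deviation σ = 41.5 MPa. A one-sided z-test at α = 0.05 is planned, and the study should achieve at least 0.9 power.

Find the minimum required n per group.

n = 498 per group

Standardized effect: d = |μ_{schedule 1} − μ_{schedule 2}| / σ = |258.6 − 266.3| / 41.5 = 0.1855
For power 0.9 need Φ(δ − z_{0.05}) = 0.9, so δ = z_{0.05} + z_{0.10} = 1.645 + 1.282 = 2.926.
δ = d·√(n/2) ⇒ n = 2(δ/d)² = 2 × (2.926 / 0.1855)² = 497.52.
Rounding up, n = 498 per group.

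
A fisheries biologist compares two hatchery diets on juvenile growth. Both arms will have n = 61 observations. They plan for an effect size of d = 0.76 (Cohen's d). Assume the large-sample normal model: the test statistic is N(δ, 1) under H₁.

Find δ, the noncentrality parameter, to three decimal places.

δ ≈ 4.197

The noncentrality parameter scales effect size by the design's sample-size factor: δ = d·√(n/2) = 0.76 × √(61/2) = 4.1972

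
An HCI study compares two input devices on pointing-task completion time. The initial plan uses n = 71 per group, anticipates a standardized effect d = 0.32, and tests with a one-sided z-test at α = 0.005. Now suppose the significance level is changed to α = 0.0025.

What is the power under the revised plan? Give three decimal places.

δ = d·√(n/2) = 0.32 × √(71/2) = 1.9066 (unchanged). New critical value: z_{0.0025} = 2.807.
Revised power = Φ(δ − 2.807) = Φ(-0.900) = 0.1840.

Power ≈ 0.184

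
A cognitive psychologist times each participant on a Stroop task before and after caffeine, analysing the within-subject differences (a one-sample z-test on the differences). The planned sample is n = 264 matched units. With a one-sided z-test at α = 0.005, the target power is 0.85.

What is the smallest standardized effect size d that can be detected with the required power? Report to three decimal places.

d ≈ 0.222

Required noncentrality: δ = z_{0.005} + z_{0.15} = 2.576 + 1.036 = 3.612.
δ = d·√n ⇒ d = δ/√n = 3.612/√264 = 0.2223.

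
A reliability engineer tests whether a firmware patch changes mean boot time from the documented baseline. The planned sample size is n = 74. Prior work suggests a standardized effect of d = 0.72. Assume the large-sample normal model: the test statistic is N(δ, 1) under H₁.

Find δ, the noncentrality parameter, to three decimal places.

δ ≈ 6.194

δ = d·√n = 0.72 × √74 = 6.1937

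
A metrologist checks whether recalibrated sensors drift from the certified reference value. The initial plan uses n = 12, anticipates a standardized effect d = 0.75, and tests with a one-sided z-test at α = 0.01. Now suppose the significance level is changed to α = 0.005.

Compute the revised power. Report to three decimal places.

δ = d·√n = 0.75 × √12 = 2.5981 (unchanged). New critical value: z_{0.005} = 2.576.
Revised power = Φ(δ − 2.576) = Φ(0.022) = 0.5089.

Power ≈ 0.509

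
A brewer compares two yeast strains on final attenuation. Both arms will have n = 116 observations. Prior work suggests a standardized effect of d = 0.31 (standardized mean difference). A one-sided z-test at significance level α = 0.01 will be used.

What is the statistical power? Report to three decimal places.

Power ≈ 0.514

Noncentrality parameter: δ = d·√(n/2) = 0.31 × √(116/2) = 2.3609
Critical value for a one-sided test at α = 0.01: z_α = 2.326.
Power = P(Z > 2.326 − δ) = Φ(0.035) = 0.5138.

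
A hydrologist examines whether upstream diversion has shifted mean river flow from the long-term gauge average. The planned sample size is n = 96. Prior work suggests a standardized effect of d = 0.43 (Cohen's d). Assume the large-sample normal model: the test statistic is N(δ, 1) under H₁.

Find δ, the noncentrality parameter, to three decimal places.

δ = d·√n = 0.43 × √96 = 4.2131

δ ≈ 4.213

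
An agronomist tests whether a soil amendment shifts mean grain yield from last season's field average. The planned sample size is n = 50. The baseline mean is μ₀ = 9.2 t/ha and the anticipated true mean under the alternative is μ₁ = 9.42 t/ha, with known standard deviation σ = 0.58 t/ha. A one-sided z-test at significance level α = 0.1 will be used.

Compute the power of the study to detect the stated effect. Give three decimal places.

Power ≈ 0.919

Standardized effect: d = |μ₁ − μ₀| / σ = |9.42 − 9.2| / 0.58 = 0.3793
Noncentrality parameter: λ = d·√n = 0.3793 × √50 = 2.6821
One-sided α = 0.1 → critical value z_{0.1} = 1.282.
Power = Φ(λ − 1.282) = Φ(1.401) = 0.9193.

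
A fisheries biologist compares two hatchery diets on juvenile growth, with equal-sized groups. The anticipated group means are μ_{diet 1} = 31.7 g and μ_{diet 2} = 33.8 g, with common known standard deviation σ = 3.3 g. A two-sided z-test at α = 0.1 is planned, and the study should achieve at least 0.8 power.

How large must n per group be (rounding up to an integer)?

Standardized effect: d = |μ_{diet 1} − μ_{diet 2}| / σ = |31.7 − 33.8| / 3.3 = 0.6364
For power 0.8 need Φ(δ − z_{0.05}) = 0.8, so δ = z_{0.05} + z_{0.20} = 1.645 + 0.842 = 2.486.
(For δ > 0 the lower-tail rejection region contributes negligibly to power, so the one-term inversion is standard.)
δ = d·√(n/2) ⇒ n = 2(δ/d)² = 2 × (2.486 / 0.6364)² = 30.53.
Round up to the next whole unit.

n = 31 per group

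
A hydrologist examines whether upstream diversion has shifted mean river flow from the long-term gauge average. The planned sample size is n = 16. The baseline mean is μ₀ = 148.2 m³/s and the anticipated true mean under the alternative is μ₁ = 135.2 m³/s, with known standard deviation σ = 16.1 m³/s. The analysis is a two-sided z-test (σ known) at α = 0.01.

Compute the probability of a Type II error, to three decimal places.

Standardized effect: d = |μ₁ − μ₀| / σ = |135.2 − 148.2| / 16.1 = 0.8075
Noncentrality parameter: δ = d·√n = 0.8075 × √16 = 3.2298
Two-sided α = 0.01 → critical value z_{0.005} = 2.576.
Power = Φ(δ − 2.576) + Φ(−δ − 2.576) = Φ(0.654) + Φ(-5.806) = 0.7434 + 0.0000 = 0.7434.
Type II error: β = 1 − power = 1 − 0.7434 = 0.2566.

β ≈ 0.257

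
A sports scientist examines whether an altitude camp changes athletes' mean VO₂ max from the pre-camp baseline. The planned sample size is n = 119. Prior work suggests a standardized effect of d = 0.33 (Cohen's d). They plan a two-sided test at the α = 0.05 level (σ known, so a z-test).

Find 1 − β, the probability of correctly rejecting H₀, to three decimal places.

Noncentrality parameter: λ = d·√n = 0.33 × √119 = 3.5999
Two-sided α = 0.05 → critical value z_{0.025} = 1.960.
Power = Φ(λ − 1.960) + Φ(−λ − 1.960) = Φ(1.640) + Φ(-5.560) = 0.9495 + 0.0000 = 0.9495.

Power ≈ 0.949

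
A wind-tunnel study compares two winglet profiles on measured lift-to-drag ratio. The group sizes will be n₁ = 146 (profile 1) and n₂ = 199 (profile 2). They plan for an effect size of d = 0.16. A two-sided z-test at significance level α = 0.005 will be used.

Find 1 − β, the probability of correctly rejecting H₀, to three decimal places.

Power ≈ 0.090

Noncentrality parameter: δ = d / √(1/n₁ + 1/n₂) = 0.16 / √(1/146 + 1/199) = 1.4683
Critical value for a two-sided test at α = 0.005: z_{α/2} = 2.807.
Power = Φ(δ − 2.807) + Φ(−δ − 2.807) = Φ(-1.339) + Φ(-4.275) = 0.0903 + 0.0000 = 0.0903.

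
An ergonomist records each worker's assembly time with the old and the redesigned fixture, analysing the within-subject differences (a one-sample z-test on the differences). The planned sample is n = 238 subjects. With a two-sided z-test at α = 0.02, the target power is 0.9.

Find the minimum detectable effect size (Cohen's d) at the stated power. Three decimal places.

d ≈ 0.234

Need Φ(δ − 2.326) = 0.9, so δ = 2.326 + 1.282 = 3.608.
(The second rejection-region term Φ(−δ − z_{α/2}) is negligible and dropped.)
δ = d·√n ⇒ d = δ/√n = 3.608/√238 = 0.2339.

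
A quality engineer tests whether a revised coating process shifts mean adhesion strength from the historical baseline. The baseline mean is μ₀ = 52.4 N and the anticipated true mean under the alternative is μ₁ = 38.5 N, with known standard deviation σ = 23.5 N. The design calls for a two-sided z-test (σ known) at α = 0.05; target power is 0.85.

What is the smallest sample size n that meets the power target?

Standardized effect: d = |μ₁ − μ₀| / σ = |38.5 − 52.4| / 23.5 = 0.5915
For power 0.85 need Φ(δ − z_{0.025}) = 0.85, so δ = z_{0.025} + z_{0.15} = 1.960 + 1.036 = 2.996.
(For δ > 0 the lower-tail rejection region contributes negligibly to power, so the one-term inversion is standard.)
δ = d·√n ⇒ n = (δ/d)² = (2.996 / 0.5915)² = 25.66.
Round up to the next whole unit.

n = 26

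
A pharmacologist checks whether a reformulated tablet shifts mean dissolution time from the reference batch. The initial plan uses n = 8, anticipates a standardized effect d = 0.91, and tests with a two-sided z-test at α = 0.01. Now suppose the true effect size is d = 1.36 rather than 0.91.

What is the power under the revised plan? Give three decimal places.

Power ≈ 0.898

With d = 1.36: δ = d·√n = 1.36 × √8 = 3.8467. Critical value z_{0.005} = 2.576.
Revised power = Φ(δ − 2.576) + Φ(−δ − 2.576) = Φ(1.271) + Φ(-6.422) = 0.8981 + 0.0000 = 0.8981.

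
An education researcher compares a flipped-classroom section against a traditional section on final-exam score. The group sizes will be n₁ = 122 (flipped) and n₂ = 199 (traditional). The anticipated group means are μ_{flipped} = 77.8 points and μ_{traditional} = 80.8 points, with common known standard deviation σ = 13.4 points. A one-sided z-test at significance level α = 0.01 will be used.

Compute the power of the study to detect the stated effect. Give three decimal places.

Power ≈ 0.352

Standardized effect: d = |μ_{flipped} − μ_{traditional}| / σ = |77.8 − 80.8| / 13.4 = 0.2239
Noncentrality parameter: δ = d / √(1/n₁ + 1/n₂) = 0.2239 / √(1/122 + 1/199) = 1.9470
Critical value for a one-sided test at α = 0.01: z_α = 2.326.
Power = Φ(δ − 2.326) = Φ(-0.379) = 0.3522.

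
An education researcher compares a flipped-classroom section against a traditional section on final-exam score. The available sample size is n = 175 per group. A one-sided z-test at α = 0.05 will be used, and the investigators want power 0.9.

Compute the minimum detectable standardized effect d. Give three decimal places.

d ≈ 0.313

Need Φ(δ − 1.645) = 0.9, so δ = 1.645 + 1.282 = 2.926.
δ = d·√(n/2) ⇒ d = δ/√(n/2) = 2.926/√(175/2) = 0.3128.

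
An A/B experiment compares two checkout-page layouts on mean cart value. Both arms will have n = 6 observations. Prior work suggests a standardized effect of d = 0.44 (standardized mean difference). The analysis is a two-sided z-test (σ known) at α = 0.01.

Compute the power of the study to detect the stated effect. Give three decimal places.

Power ≈ 0.035

Noncentrality parameter: δ = d·√(n/2) = 0.44 × √(6/2) = 0.7621
Critical value for a two-sided test at α = 0.01: z_{α/2} = 2.576.
Power = Φ(δ − 2.576) + Φ(−δ − 2.576) = Φ(-1.814) + Φ(-3.338) = 0.0349 + 0.0004 = 0.0353.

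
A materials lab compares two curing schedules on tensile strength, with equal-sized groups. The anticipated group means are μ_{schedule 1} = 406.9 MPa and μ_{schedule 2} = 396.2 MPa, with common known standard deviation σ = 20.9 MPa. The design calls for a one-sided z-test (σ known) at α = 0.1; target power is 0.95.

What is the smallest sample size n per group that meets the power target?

Standardized effect: d = |μ_{schedule 1} − μ_{schedule 2}| / σ = |406.9 − 396.2| / 20.9 = 0.5120
For power 0.95 need Φ(δ − z_{0.1}) = 0.95, so δ = z_{0.1} + z_{0.05} = 1.282 + 1.645 = 2.926.
δ = d·√(n/2) ⇒ n = 2(δ/d)² = 2 × (2.926 / 0.5120)² = 65.35.
Round up to the next whole unit.

n = 66 per group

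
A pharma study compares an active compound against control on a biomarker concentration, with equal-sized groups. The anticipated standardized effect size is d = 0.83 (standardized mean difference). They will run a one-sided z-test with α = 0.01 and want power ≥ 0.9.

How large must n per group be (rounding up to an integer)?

Set Φ(δ − 2.326) = 0.9; then δ − 2.326 = Φ⁻¹(0.9) = 1.282, giving δ = 3.608.
δ = d·√(n/2) ⇒ n = 2(δ/d)² = 2 × (3.608 / 0.83)² = 37.79.
Rounding up, n = 38 per group.

n = 38 per group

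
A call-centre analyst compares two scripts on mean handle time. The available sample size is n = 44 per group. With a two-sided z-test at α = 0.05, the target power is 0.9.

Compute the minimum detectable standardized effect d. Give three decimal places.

Required noncentrality: δ = z_{0.025} + z_{0.10} = 1.960 + 1.282 = 3.242.
(The second rejection-region term Φ(−δ − z_{α/2}) is negligible and dropped.)
δ = d·√(n/2) ⇒ d = δ/√(n/2) = 3.242/√(44/2) = 0.6911.

d ≈ 0.691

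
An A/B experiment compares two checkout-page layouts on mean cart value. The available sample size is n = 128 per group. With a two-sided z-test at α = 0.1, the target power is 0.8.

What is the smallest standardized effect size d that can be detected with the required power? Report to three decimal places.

Need Φ(δ − 1.645) = 0.8, so δ = 1.645 + 0.842 = 2.486.
(Lower-tail contribution to power is negligible for δ > 0.)
δ = d·√(n/2) ⇒ d = δ/√(n/2) = 2.486/√(128/2) = 0.3108.

d ≈ 0.311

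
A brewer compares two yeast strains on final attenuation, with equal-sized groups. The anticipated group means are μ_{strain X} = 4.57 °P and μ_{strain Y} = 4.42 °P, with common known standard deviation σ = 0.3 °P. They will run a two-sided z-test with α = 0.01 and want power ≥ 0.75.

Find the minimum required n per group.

n = 85 per group

Standardized effect: d = |μ_{strain X} − μ_{strain Y}| / σ = |4.57 − 4.42| / 0.3 = 0.5000
For power 0.75 need Φ(δ − z_{0.005}) = 0.75, so δ = z_{0.005} + z_{0.25} = 2.576 + 0.674 = 3.250.
(For δ > 0 the lower-tail rejection region contributes negligibly to power, so the one-term inversion is standard.)
δ = d·√(n/2) ⇒ n = 2(δ/d)² = 2 × (3.250 / 0.5000)² = 84.52.
Rounding up, n = 85 per group.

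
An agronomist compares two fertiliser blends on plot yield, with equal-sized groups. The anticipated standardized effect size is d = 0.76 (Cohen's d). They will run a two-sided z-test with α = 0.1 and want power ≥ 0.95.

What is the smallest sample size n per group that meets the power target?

For power 0.95 need Φ(δ − z_{0.05}) = 0.95, so δ = z_{0.05} + z_{0.05} = 1.645 + 1.645 = 3.290.
(For δ > 0 the lower-tail rejection region contributes negligibly to power, so the one-term inversion is standard.)
δ = d·√(n/2) ⇒ n = 2(δ/d)² = 2 × (3.290 / 0.76)² = 37.47.
Round up to the next whole unit.

n = 38 per group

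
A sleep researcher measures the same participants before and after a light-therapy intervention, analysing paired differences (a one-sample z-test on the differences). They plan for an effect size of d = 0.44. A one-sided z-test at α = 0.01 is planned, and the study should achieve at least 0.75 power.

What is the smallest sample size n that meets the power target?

n = 47

For power 0.75 need Φ(δ − z_{0.01}) = 0.75, so δ = z_{0.01} + z_{0.25} = 2.326 + 0.674 = 3.001.
δ = d·√n ⇒ n = (δ/d)² = (3.001 / 0.44)² = 46.51.
Round up to the next whole unit.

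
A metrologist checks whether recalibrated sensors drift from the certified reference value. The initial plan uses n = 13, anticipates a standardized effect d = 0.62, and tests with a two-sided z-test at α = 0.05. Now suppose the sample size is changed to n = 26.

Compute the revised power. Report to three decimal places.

With n = 26: δ = d·√n = 0.62 × √26 = 3.1614. Critical value z_{0.025} = 1.960.
Revised power = Φ(δ − 1.960) + Φ(−δ − 1.960) = Φ(1.201) + Φ(-5.121) = 0.8852 + 0.0000 = 0.8852.

Power ≈ 0.885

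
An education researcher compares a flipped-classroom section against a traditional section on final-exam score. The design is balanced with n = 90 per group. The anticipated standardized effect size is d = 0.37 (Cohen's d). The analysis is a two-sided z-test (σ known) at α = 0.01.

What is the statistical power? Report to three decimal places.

Power ≈ 0.463

Noncentrality parameter: δ = d·√(n/2) = 0.37 × √(90/2) = 2.4820
Critical value for a two-sided test at α = 0.01: z_{α/2} = 2.576.
Power = Φ(δ − 2.576) + Φ(−δ − 2.576) = Φ(-0.094) + Φ(-5.058) = 0.4626 + 0.0000 = 0.4626.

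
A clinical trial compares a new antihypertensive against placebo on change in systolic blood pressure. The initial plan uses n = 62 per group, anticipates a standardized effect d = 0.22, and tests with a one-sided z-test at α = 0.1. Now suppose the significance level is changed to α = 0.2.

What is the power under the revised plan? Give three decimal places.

δ = d·√(n/2) = 0.22 × √(62/2) = 1.2249 (unchanged). New critical value: z_{0.2} = 0.842.
Revised power = Φ(δ − 0.842) = Φ(0.383) = 0.6492.

Power ≈ 0.649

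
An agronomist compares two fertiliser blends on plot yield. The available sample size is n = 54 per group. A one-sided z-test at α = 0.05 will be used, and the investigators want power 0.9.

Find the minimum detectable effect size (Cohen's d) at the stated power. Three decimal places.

d ≈ 0.563

Need Φ(δ − 1.645) = 0.9, so δ = 1.645 + 1.282 = 2.926.
δ = d·√(n/2) ⇒ d = δ/√(n/2) = 2.926/√(54/2) = 0.5632.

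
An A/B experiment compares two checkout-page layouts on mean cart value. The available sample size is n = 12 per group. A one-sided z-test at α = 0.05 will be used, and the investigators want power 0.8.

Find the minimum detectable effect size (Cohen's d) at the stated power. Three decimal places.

d ≈ 1.015

Need Φ(δ − 1.645) = 0.8, so δ = 1.645 + 0.842 = 2.486.
δ = d·√(n/2) ⇒ d = δ/√(n/2) = 2.486/√(12/2) = 1.0151.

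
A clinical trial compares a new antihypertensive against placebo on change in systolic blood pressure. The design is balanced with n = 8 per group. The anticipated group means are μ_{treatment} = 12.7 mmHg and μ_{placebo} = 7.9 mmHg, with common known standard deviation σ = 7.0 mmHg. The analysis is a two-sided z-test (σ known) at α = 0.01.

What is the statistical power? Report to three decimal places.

Standardized effect: d = |μ_{treatment} − μ_{placebo}| / σ = |12.7 − 7.9| / 7.0 = 0.6857
Noncentrality parameter: λ = d·√(n/2) = 0.6857 × √(8/2) = 1.3714
Critical value for a two-sided test at α = 0.01: z_{α/2} = 2.576.
Power = Φ(λ − 2.576) + Φ(−λ − 2.576) = Φ(-1.204) + Φ(-3.947) = 0.1142 + 0.0000 = 0.1143.

Power ≈ 0.114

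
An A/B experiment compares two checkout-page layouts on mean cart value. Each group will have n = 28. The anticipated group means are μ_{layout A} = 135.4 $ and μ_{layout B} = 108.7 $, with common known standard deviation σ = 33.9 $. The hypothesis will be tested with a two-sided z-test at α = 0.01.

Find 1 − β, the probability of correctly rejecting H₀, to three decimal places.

Standardized effect: d = |μ_{layout A} − μ_{layout B}| / σ = |135.4 − 108.7| / 33.9 = 0.7876
Noncentrality parameter: δ = d·√(n/2) = 0.7876 × √(28/2) = 2.9470
Two-sided α = 0.01 → critical value z_{0.005} = 2.576.
Power = Φ(δ − 2.576) + Φ(−δ − 2.576) = Φ(0.371) + Φ(-5.523) = 0.6447 + 0.0000 = 0.6447.

Power ≈ 0.645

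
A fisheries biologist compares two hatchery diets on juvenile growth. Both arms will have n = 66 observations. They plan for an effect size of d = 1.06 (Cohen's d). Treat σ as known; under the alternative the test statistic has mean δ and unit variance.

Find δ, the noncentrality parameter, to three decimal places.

δ ≈ 6.089

δ = d·√(n/2) = 1.06 × √(66/2) = 6.0892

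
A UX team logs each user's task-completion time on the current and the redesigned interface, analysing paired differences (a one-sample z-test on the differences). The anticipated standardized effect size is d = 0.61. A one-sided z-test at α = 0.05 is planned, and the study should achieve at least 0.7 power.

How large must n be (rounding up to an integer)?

n = 13

For power 0.7 need Φ(δ − z_{0.05}) = 0.7, so δ = z_{0.05} + z_{0.30} = 1.645 + 0.524 = 2.169.
δ = d·√n ⇒ n = (δ/d)² = (2.169 / 0.61)² = 12.65.
Rounding up, n = 13.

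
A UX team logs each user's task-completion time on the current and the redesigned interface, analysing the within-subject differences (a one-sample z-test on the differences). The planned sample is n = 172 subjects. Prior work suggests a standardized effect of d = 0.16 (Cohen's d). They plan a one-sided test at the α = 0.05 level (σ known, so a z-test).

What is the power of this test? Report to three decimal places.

Power ≈ 0.675

Noncentrality parameter: δ = d·√n = 0.16 × √172 = 2.0984
One-sided α = 0.05 → critical value z_{0.05} = 1.645.
Power = Φ(δ − 1.645) = Φ(0.454) = 0.6749.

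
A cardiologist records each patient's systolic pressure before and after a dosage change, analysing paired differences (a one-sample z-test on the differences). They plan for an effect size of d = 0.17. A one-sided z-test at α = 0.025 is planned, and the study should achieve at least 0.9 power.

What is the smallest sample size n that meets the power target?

n = 364

Set Φ(δ − 1.960) = 0.9; then δ − 1.960 = Φ⁻¹(0.9) = 1.282, giving δ = 3.242.
δ = d·√n ⇒ n = (δ/d)² = (3.242 / 0.17)² = 363.58.
Rounding up, n = 364.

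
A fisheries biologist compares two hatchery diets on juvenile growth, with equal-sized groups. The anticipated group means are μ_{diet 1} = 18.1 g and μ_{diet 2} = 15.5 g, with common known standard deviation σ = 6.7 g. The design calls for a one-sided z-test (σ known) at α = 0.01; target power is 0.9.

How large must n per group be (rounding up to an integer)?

n = 173 per group

Standardized effect: d = |μ_{diet 1} − μ_{diet 2}| / σ = |18.1 − 15.5| / 6.7 = 0.3881
For power 0.9 need Φ(δ − z_{0.01}) = 0.9, so δ = z_{0.01} + z_{0.10} = 2.326 + 1.282 = 3.608.
δ = d·√(n/2) ⇒ n = 2(δ/d)² = 2 × (3.608 / 0.3881)² = 172.88.
Round up to the next whole unit.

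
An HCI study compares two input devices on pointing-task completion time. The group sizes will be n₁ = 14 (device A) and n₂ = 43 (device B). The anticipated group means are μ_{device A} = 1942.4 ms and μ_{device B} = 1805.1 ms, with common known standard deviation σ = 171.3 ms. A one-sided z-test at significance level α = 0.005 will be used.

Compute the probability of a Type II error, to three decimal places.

β ≈ 0.488

Standardized effect: d = |μ_{device A} − μ_{device B}| / σ = |1942.4 − 1805.1| / 171.3 = 0.8015
Noncentrality parameter: δ = d / √(1/n₁ + 1/n₂) = 0.8015 / √(1/14 + 1/43) = 2.6048
Critical value for a one-sided test at α = 0.005: z_α = 2.576.
Power = Φ(δ − 2.576) = Φ(0.029) = 0.5116.
Type II error: β = 1 − power = 1 − 0.5116 = 0.4884.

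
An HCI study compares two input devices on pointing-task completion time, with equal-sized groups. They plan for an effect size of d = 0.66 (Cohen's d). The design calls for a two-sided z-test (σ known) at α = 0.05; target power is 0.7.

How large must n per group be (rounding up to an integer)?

n = 29 per group

Set Φ(δ − 1.960) = 0.7; then δ − 1.960 = Φ⁻¹(0.7) = 0.524, giving δ = 2.484.
(For δ > 0 the lower-tail rejection region contributes negligibly to power, so the one-term inversion is standard.)
δ = d·√(n/2) ⇒ n = 2(δ/d)² = 2 × (2.484 / 0.66)² = 28.34.
Rounding up, n = 29 per group.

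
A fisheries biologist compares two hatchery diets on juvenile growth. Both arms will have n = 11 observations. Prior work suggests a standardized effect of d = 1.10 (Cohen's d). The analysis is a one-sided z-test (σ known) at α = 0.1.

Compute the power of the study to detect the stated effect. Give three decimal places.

Noncentrality parameter: δ = d·√(n/2) = 1.10 × √(11/2) = 2.5797
One-sided α = 0.1 → critical value z_{0.1} = 1.282.
Power = Φ(δ − 1.282) = Φ(1.298) = 0.9029.

Power ≈ 0.903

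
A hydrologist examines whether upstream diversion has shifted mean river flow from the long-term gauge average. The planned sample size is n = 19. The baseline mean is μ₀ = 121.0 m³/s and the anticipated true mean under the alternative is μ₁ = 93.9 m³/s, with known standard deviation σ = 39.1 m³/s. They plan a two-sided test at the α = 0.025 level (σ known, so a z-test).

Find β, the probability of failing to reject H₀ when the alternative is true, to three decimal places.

β ≈ 0.218

Standardized effect: d = |μ₁ − μ₀| / σ = |93.9 − 121.0| / 39.1 = 0.6931
Noncentrality parameter: δ = d·√n = 0.6931 × √19 = 3.0211
Critical value for a two-sided test at α = 0.025: z_{α/2} = 2.241.
Power = Φ(δ − 2.241) + Φ(−δ − 2.241) = Φ(0.780) + Φ(-5.263) = 0.7822 + 0.0000 = 0.7822.
Type II error: β = 1 − power = 1 − 0.7822 = 0.2178.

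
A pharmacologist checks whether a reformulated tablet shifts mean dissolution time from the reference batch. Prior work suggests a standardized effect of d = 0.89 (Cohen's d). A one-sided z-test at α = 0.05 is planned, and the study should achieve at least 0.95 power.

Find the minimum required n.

Set Φ(δ − 1.645) = 0.95; then δ − 1.645 = Φ⁻¹(0.95) = 1.645, giving δ = 3.290.
δ = d·√n ⇒ n = (δ/d)² = (3.290 / 0.89)² = 13.66.
Rounding up, n = 14.

n = 14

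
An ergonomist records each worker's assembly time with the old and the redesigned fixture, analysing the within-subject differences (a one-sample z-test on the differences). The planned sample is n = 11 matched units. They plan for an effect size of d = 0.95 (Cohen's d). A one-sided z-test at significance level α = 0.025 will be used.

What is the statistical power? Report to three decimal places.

Noncentrality parameter: δ = d·√n = 0.95 × √11 = 3.1508
Critical value for a one-sided test at α = 0.025: z_α = 1.960.
Power = Φ(δ − 1.960) = Φ(1.191) = 0.8831.

Power ≈ 0.883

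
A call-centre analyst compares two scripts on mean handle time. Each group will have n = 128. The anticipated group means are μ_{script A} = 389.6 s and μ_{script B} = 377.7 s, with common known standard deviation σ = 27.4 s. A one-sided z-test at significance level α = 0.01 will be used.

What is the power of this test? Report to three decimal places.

Standardized effect: d = |μ_{script A} − μ_{script B}| / σ = |389.6 − 377.7| / 27.4 = 0.4343
Noncentrality parameter: δ = d·√(n/2) = 0.4343 × √(128/2) = 3.4745
One-sided α = 0.01 → critical value z_{0.01} = 2.326.
Power = Φ(δ − 2.326) = Φ(1.148) = 0.8745.

Power ≈ 0.875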